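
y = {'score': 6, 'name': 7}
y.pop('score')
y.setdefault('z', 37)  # 37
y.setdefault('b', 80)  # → 80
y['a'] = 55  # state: {'name': 7, 'z': 37, 'b': 80, 'a': 55}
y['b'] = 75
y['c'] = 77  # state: {'name': 7, 'z': 37, 'b': 75, 'a': 55, 'c': 77}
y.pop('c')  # 77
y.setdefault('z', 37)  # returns 37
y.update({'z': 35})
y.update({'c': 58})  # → {'name': 7, 'z': 35, 'b': 75, 'a': 55, 'c': 58}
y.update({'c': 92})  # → {'name': 7, 'z': 35, 'b': 75, 'a': 55, 'c': 92}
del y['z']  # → {'name': 7, 'b': 75, 'a': 55, 'c': 92}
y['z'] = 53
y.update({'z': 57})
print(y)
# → {'name': 7, 'b': 75, 'a': 55, 'c': 92, 'z': 57}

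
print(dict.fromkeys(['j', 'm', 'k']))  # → {'j': None, 'm': None, 'k': None}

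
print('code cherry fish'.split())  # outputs ['code', 'cherry', 'fish']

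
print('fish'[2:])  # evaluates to sh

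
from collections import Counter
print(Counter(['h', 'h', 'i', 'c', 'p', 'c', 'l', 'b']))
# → Counter({'h': 2, 'c': 2, 'i': 1, 'p': 1, 'l': 1, 'b': 1})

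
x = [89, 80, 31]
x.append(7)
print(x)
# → [89, 80, 31, 7]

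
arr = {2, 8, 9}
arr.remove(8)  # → {2, 9}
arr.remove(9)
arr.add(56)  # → {2, 56}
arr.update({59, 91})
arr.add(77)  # {2, 56, 59, 77, 91}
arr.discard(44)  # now {2, 56, 59, 77, 91}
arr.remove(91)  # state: {2, 56, 59, 77}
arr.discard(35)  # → {2, 56, 59, 77}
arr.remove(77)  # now {2, 56, 59}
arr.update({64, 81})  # {2, 56, 59, 64, 81}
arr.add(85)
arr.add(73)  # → {2, 56, 59, 64, 73, 81, 85}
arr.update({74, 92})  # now {2, 56, 59, 64, 73, 74, 81, 85, 92}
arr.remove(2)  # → {56, 59, 64, 73, 74, 81, 85, 92}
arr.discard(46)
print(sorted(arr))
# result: [56, 59, 64, 73, 74, 81, 85, 92]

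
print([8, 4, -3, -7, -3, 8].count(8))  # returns 2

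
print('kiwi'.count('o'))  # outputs 0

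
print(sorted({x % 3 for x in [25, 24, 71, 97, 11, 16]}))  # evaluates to [0, 1, 2]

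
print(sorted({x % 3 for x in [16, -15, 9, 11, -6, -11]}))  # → [0, 1, 2]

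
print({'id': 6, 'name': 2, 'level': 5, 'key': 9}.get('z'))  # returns None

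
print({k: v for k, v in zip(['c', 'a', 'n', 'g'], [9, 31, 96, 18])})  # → {'c': 9, 'a': 31, 'n': 96, 'g': 18}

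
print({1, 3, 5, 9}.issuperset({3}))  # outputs True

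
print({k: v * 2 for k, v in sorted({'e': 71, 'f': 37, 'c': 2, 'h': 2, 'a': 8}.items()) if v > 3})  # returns {'a': 16, 'e': 142, 'f': 74}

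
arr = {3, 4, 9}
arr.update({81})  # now {3, 4, 9, 81}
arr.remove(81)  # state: {3, 4, 9}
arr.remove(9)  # {3, 4}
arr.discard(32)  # {3, 4}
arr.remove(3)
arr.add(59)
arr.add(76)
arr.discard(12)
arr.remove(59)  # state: {4, 76}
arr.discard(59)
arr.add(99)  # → {4, 76, 99}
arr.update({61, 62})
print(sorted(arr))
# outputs [4, 61, 62, 76, 99]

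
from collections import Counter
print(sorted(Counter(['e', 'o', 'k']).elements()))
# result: ['e', 'k', 'o']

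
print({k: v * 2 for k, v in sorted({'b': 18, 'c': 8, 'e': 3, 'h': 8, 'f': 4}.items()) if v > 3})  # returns {'b': 36, 'c': 16, 'f': 8, 'h': 16}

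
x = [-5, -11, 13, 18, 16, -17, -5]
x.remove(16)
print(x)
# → [-5, -11, 13, 18, -17, -5]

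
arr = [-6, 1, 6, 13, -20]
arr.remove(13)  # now [-6, 1, 6, -20]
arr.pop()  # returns -20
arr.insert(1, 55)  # [-6, 55, 1, 6]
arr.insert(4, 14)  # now [-6, 55, 1, 6, 14]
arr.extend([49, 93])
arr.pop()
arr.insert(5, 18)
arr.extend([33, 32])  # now [-6, 55, 1, 6, 14, 18, 49, 33, 32]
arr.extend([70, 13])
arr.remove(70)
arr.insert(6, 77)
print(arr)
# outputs [-6, 55, 1, 6, 14, 18, 77, 49, 33, 32, 13]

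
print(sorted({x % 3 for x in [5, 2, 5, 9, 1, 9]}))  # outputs [0, 1, 2]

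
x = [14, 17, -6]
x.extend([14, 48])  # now [14, 17, -6, 14, 48]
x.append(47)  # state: [14, 17, -6, 14, 48, 47]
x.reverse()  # [47, 48, 14, -6, 17, 14]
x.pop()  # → 14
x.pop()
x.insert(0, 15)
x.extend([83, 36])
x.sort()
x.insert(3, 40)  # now [-6, 14, 15, 40, 36, 47, 48, 83]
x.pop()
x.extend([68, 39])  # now [-6, 14, 15, 40, 36, 47, 48, 68, 39]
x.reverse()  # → [39, 68, 48, 47, 36, 40, 15, 14, -6]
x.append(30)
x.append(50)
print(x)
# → [39, 68, 48, 47, 36, 40, 15, 14, -6, 30, 50]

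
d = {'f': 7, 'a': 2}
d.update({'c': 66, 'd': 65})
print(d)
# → {'f': 7, 'a': 2, 'c': 66, 'd': 65}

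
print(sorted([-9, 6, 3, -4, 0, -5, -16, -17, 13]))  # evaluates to [-17, -16, -9, -5, -4, 0, 3, 6, 13]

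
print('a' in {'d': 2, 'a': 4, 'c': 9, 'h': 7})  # True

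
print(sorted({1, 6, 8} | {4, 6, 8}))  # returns [1, 4, 6, 8]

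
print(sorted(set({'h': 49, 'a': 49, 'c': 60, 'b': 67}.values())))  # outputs [49, 60, 67]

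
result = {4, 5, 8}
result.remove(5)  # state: {4, 8}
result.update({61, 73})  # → {4, 8, 61, 73}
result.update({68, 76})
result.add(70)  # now {4, 8, 61, 68, 70, 73, 76}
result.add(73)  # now {4, 8, 61, 68, 70, 73, 76}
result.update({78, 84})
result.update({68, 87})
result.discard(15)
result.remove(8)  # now {4, 61, 68, 70, 73, 76, 78, 84, 87}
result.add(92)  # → {4, 61, 68, 70, 73, 76, 78, 84, 87, 92}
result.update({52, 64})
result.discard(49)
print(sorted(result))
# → [4, 52, 61, 64, 68, 70, 73, 76, 78, 84, 87, 92]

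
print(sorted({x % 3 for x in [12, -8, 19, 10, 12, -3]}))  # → [0, 1]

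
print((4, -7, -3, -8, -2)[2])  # -3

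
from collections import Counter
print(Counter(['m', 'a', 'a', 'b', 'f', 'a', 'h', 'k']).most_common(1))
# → [('a', 3)]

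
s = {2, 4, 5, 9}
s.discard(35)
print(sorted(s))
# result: [2, 4, 5, 9]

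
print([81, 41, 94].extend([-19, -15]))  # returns None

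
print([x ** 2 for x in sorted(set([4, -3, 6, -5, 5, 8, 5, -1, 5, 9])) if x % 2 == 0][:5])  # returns [16, 36, 64]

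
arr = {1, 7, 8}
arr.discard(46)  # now {1, 7, 8}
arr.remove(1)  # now {7, 8}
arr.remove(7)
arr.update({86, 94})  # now {8, 86, 94}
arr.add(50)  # {8, 50, 86, 94}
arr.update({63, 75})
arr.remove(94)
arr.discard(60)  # {8, 50, 63, 75, 86}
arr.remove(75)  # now {8, 50, 63, 86}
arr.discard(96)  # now {8, 50, 63, 86}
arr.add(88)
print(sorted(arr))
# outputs [8, 50, 63, 86, 88]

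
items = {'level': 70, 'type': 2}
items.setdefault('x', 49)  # 49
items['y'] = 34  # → {'level': 70, 'type': 2, 'x': 49, 'y': 34}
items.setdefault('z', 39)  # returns 39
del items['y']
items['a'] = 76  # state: {'level': 70, 'type': 2, 'x': 49, 'z': 39, 'a': 76}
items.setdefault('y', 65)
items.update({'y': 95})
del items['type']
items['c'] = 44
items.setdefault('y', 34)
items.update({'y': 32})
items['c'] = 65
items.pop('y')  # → 32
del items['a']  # {'level': 70, 'x': 49, 'z': 39, 'c': 65}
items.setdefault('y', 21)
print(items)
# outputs {'level': 70, 'x': 49, 'z': 39, 'c': 65, 'y': 21}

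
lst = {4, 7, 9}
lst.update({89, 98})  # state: {4, 7, 9, 89, 98}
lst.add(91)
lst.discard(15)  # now {4, 7, 9, 89, 91, 98}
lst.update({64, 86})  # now {4, 7, 9, 64, 86, 89, 91, 98}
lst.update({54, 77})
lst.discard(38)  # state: {4, 7, 9, 54, 64, 77, 86, 89, 91, 98}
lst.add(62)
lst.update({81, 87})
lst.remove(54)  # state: {4, 7, 9, 62, 64, 77, 81, 86, 87, 89, 91, 98}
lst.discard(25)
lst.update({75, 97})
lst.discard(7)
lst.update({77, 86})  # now {4, 9, 62, 64, 75, 77, 81, 86, 87, 89, 91, 97, 98}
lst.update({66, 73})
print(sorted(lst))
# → [4, 9, 62, 64, 66, 73, 75, 77, 81, 86, 87, 89, 91, 97, 98]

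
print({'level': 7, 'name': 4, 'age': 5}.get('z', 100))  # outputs 100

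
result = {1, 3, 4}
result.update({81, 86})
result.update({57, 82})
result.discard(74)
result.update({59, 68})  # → {1, 3, 4, 57, 59, 68, 81, 82, 86}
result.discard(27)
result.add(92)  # {1, 3, 4, 57, 59, 68, 81, 82, 86, 92}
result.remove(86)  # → {1, 3, 4, 57, 59, 68, 81, 82, 92}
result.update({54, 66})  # {1, 3, 4, 54, 57, 59, 66, 68, 81, 82, 92}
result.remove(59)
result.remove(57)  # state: {1, 3, 4, 54, 66, 68, 81, 82, 92}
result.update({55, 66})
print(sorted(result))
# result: [1, 3, 4, 54, 55, 66, 68, 81, 82, 92]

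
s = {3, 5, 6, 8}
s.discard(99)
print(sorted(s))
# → [3, 5, 6, 8]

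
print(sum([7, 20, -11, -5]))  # 11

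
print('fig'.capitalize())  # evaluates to Fig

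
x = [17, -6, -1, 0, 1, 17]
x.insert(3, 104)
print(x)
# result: [17, -6, -1, 104, 0, 1, 17]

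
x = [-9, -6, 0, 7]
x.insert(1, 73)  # [-9, 73, -6, 0, 7]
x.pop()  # 7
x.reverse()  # [0, -6, 73, -9]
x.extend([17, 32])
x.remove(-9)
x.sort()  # [-6, 0, 17, 32, 73]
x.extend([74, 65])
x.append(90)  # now [-6, 0, 17, 32, 73, 74, 65, 90]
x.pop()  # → 90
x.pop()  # 65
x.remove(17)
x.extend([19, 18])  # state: [-6, 0, 32, 73, 74, 19, 18]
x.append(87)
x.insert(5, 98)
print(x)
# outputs [-6, 0, 32, 73, 74, 98, 19, 18, 87]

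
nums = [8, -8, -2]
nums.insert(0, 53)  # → [53, 8, -8, -2]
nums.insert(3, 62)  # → [53, 8, -8, 62, -2]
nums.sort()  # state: [-8, -2, 8, 53, 62]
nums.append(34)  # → [-8, -2, 8, 53, 62, 34]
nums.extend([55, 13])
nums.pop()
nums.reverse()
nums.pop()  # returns -8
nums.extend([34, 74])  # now [55, 34, 62, 53, 8, -2, 34, 74]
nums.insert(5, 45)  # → [55, 34, 62, 53, 8, 45, -2, 34, 74]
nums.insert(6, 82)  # [55, 34, 62, 53, 8, 45, 82, -2, 34, 74]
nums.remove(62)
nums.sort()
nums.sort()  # [-2, 8, 34, 34, 45, 53, 55, 74, 82]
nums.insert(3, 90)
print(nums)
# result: [-2, 8, 34, 90, 34, 45, 53, 55, 74, 82]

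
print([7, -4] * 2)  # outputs [7, -4, 7, -4]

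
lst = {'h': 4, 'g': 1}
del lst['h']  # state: {'g': 1}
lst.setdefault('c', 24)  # 24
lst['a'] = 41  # {'g': 1, 'c': 24, 'a': 41}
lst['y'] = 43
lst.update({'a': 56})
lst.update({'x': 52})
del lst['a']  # {'g': 1, 'c': 24, 'y': 43, 'x': 52}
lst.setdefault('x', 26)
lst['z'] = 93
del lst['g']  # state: {'c': 24, 'y': 43, 'x': 52, 'z': 93}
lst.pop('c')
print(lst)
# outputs {'y': 43, 'x': 52, 'z': 93}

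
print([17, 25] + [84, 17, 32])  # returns [17, 25, 84, 17, 32]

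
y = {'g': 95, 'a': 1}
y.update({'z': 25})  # {'g': 95, 'a': 1, 'z': 25}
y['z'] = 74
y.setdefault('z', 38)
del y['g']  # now {'a': 1, 'z': 74}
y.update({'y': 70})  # {'a': 1, 'z': 74, 'y': 70}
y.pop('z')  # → 74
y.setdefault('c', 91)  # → 91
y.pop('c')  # 91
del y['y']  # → {'a': 1}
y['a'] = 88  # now {'a': 88}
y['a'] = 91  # {'a': 91}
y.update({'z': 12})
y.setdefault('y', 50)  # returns 50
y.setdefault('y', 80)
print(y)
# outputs {'a': 91, 'z': 12, 'y': 50}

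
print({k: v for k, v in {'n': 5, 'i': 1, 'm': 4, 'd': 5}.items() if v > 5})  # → {}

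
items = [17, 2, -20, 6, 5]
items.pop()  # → 5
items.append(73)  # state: [17, 2, -20, 6, 73]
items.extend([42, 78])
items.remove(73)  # [17, 2, -20, 6, 42, 78]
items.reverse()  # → [78, 42, 6, -20, 2, 17]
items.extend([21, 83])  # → [78, 42, 6, -20, 2, 17, 21, 83]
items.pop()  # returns 83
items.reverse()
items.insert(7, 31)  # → [21, 17, 2, -20, 6, 42, 78, 31]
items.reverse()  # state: [31, 78, 42, 6, -20, 2, 17, 21]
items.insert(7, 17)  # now [31, 78, 42, 6, -20, 2, 17, 17, 21]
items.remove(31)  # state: [78, 42, 6, -20, 2, 17, 17, 21]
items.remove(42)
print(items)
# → [78, 6, -20, 2, 17, 17, 21]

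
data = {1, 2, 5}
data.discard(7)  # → {1, 2, 5}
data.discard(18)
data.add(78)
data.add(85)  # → {1, 2, 5, 78, 85}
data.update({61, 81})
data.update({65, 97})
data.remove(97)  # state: {1, 2, 5, 61, 65, 78, 81, 85}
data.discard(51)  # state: {1, 2, 5, 61, 65, 78, 81, 85}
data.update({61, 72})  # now {1, 2, 5, 61, 65, 72, 78, 81, 85}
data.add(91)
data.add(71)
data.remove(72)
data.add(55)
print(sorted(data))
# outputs [1, 2, 5, 55, 61, 65, 71, 78, 81, 85, 91]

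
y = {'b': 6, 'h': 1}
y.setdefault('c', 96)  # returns 96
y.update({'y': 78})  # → {'b': 6, 'h': 1, 'c': 96, 'y': 78}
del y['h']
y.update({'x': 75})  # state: {'b': 6, 'c': 96, 'y': 78, 'x': 75}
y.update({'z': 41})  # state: {'b': 6, 'c': 96, 'y': 78, 'x': 75, 'z': 41}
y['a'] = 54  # {'b': 6, 'c': 96, 'y': 78, 'x': 75, 'z': 41, 'a': 54}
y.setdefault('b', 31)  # 6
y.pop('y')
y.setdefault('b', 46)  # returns 6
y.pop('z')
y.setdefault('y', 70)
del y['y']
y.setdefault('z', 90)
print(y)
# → {'b': 6, 'c': 96, 'x': 75, 'a': 54, 'z': 90}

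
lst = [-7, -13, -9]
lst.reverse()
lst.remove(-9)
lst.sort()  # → [-13, -7]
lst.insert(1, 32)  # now [-13, 32, -7]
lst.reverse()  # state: [-7, 32, -13]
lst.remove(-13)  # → [-7, 32]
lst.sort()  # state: [-7, 32]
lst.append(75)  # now [-7, 32, 75]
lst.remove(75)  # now [-7, 32]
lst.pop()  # 32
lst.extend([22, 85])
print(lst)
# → [-7, 22, 85]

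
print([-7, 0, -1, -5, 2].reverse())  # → None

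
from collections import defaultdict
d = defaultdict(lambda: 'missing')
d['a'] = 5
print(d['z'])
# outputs missing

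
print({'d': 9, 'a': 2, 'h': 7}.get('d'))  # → 9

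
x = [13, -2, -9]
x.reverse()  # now [-9, -2, 13]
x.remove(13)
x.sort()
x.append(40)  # [-9, -2, 40]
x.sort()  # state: [-9, -2, 40]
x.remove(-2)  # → [-9, 40]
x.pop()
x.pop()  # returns -9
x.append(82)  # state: [82]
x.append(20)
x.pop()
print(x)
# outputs [82]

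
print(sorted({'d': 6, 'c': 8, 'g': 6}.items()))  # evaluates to [('c', 8), ('d', 6), ('g', 6)]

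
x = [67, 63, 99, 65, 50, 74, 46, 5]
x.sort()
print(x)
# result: [5, 46, 50, 63, 65, 67, 74, 99]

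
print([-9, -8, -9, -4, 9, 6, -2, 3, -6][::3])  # [-9, -4, -2]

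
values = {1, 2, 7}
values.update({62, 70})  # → {1, 2, 7, 62, 70}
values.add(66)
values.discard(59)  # {1, 2, 7, 62, 66, 70}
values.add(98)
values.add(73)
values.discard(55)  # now {1, 2, 7, 62, 66, 70, 73, 98}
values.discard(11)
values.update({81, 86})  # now {1, 2, 7, 62, 66, 70, 73, 81, 86, 98}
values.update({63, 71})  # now {1, 2, 7, 62, 63, 66, 70, 71, 73, 81, 86, 98}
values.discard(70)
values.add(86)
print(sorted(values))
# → [1, 2, 7, 62, 63, 66, 71, 73, 81, 86, 98]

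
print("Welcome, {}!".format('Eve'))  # Welcome, Eve!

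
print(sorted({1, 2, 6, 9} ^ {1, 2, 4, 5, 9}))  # [4, 5, 6]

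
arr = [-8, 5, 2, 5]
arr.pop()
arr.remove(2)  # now [-8, 5]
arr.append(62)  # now [-8, 5, 62]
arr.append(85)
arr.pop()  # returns 85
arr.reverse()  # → [62, 5, -8]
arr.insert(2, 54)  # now [62, 5, 54, -8]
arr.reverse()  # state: [-8, 54, 5, 62]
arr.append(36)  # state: [-8, 54, 5, 62, 36]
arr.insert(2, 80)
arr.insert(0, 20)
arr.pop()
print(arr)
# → [20, -8, 54, 80, 5, 62]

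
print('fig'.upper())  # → FIG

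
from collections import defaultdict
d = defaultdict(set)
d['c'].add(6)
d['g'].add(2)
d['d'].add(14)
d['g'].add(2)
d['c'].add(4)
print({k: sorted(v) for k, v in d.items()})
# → {'c': [4, 6], 'g': [2], 'd': [14]}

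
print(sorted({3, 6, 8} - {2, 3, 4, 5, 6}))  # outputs [8]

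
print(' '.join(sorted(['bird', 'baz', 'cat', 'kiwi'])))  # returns baz bird cat kiwi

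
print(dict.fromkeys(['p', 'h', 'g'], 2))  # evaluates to {'p': 2, 'h': 2, 'g': 2}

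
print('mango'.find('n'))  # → 2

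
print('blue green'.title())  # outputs Blue Green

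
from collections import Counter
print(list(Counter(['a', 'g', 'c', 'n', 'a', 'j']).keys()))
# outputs ['a', 'g', 'c', 'n', 'j']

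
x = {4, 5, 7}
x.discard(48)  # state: {4, 5, 7}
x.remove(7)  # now {4, 5}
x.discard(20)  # {4, 5}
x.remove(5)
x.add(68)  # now {4, 68}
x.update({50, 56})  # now {4, 50, 56, 68}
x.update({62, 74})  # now {4, 50, 56, 62, 68, 74}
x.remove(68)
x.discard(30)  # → {4, 50, 56, 62, 74}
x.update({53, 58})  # {4, 50, 53, 56, 58, 62, 74}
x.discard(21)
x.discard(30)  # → {4, 50, 53, 56, 58, 62, 74}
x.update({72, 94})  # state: {4, 50, 53, 56, 58, 62, 72, 74, 94}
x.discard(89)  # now {4, 50, 53, 56, 58, 62, 72, 74, 94}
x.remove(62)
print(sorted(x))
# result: [4, 50, 53, 56, 58, 72, 74, 94]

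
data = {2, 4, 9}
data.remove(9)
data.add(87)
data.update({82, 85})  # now {2, 4, 82, 85, 87}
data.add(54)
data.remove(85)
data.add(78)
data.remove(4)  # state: {2, 54, 78, 82, 87}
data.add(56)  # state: {2, 54, 56, 78, 82, 87}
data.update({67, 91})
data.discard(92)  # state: {2, 54, 56, 67, 78, 82, 87, 91}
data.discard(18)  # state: {2, 54, 56, 67, 78, 82, 87, 91}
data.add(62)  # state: {2, 54, 56, 62, 67, 78, 82, 87, 91}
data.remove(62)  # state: {2, 54, 56, 67, 78, 82, 87, 91}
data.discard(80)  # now {2, 54, 56, 67, 78, 82, 87, 91}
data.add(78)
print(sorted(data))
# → [2, 54, 56, 67, 78, 82, 87, 91]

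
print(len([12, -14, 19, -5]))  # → 4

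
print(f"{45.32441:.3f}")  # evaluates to 45.324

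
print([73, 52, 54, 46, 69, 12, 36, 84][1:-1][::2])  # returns [52, 46, 12]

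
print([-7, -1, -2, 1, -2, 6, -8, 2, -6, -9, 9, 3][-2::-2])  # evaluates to [9, -6, -8, -2, -2, -7]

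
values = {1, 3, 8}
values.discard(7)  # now {1, 3, 8}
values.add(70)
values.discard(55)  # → {1, 3, 8, 70}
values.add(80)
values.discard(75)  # {1, 3, 8, 70, 80}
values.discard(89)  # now {1, 3, 8, 70, 80}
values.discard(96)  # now {1, 3, 8, 70, 80}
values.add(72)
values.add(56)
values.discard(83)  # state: {1, 3, 8, 56, 70, 72, 80}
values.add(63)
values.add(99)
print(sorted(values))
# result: [1, 3, 8, 56, 63, 70, 72, 80, 99]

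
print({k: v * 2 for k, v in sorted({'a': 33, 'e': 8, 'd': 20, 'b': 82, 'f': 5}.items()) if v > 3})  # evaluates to {'a': 66, 'b': 164, 'd': 40, 'e': 16, 'f': 10}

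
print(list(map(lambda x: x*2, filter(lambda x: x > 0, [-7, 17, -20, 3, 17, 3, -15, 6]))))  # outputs [34, 6, 34, 6, 12]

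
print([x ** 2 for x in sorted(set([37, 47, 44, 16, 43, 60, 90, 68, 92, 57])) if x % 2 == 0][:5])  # [256, 1936, 3600, 4624, 8100]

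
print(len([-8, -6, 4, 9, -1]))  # 5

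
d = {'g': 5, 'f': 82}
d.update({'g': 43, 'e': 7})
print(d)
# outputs {'g': 43, 'f': 82, 'e': 7}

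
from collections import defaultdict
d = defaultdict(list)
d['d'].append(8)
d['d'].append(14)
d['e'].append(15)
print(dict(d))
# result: {'d': [8, 14], 'e': [15]}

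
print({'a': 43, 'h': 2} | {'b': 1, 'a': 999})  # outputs {'a': 999, 'h': 2, 'b': 1}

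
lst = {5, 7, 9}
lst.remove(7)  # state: {5, 9}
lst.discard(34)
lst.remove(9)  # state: {5}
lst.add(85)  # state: {5, 85}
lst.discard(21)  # {5, 85}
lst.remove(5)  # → {85}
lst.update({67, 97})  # {67, 85, 97}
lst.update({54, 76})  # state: {54, 67, 76, 85, 97}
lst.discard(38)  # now {54, 67, 76, 85, 97}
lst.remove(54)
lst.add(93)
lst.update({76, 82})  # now {67, 76, 82, 85, 93, 97}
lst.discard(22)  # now {67, 76, 82, 85, 93, 97}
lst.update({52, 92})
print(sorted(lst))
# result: [52, 67, 76, 82, 85, 92, 93, 97]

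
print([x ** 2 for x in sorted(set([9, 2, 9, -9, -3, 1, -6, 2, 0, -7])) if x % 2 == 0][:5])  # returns [36, 0, 4]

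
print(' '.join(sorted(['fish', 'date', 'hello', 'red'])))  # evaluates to date fish hello red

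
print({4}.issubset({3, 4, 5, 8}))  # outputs True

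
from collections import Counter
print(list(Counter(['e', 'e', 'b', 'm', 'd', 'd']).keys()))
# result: ['e', 'b', 'm', 'd']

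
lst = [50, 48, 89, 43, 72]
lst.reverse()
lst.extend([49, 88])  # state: [72, 43, 89, 48, 50, 49, 88]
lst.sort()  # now [43, 48, 49, 50, 72, 88, 89]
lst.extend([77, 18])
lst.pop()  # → 18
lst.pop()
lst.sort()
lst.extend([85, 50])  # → [43, 48, 49, 50, 72, 88, 89, 85, 50]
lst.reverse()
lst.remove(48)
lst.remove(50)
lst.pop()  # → 43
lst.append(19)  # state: [85, 89, 88, 72, 50, 49, 19]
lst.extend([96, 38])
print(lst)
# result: [85, 89, 88, 72, 50, 49, 19, 96, 38]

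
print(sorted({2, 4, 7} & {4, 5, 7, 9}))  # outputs [4, 7]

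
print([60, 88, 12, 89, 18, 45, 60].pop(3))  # 89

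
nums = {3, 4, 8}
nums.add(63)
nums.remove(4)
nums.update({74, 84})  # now {3, 8, 63, 74, 84}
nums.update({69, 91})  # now {3, 8, 63, 69, 74, 84, 91}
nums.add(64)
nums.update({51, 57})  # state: {3, 8, 51, 57, 63, 64, 69, 74, 84, 91}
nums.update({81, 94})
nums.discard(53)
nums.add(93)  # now {3, 8, 51, 57, 63, 64, 69, 74, 81, 84, 91, 93, 94}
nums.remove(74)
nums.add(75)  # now {3, 8, 51, 57, 63, 64, 69, 75, 81, 84, 91, 93, 94}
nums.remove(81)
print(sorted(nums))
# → [3, 8, 51, 57, 63, 64, 69, 75, 84, 91, 93, 94]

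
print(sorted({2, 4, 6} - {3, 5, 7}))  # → [2, 4, 6]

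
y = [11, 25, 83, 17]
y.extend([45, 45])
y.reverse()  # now [45, 45, 17, 83, 25, 11]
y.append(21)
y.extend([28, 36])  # [45, 45, 17, 83, 25, 11, 21, 28, 36]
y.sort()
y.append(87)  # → [11, 17, 21, 25, 28, 36, 45, 45, 83, 87]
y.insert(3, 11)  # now [11, 17, 21, 11, 25, 28, 36, 45, 45, 83, 87]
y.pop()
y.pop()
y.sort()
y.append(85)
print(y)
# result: [11, 11, 17, 21, 25, 28, 36, 45, 45, 85]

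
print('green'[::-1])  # neerg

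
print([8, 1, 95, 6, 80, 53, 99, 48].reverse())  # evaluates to None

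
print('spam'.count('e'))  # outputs 0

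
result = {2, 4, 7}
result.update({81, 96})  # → {2, 4, 7, 81, 96}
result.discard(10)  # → {2, 4, 7, 81, 96}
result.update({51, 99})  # {2, 4, 7, 51, 81, 96, 99}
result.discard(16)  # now {2, 4, 7, 51, 81, 96, 99}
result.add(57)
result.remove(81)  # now {2, 4, 7, 51, 57, 96, 99}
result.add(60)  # {2, 4, 7, 51, 57, 60, 96, 99}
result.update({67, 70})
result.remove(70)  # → {2, 4, 7, 51, 57, 60, 67, 96, 99}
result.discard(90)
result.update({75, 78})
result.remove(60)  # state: {2, 4, 7, 51, 57, 67, 75, 78, 96, 99}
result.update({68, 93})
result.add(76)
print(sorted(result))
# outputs [2, 4, 7, 51, 57, 67, 68, 75, 76, 78, 93, 96, 99]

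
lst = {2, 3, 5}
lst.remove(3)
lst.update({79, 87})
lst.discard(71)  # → {2, 5, 79, 87}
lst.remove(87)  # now {2, 5, 79}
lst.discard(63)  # {2, 5, 79}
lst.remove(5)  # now {2, 79}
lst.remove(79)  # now {2}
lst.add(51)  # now {2, 51}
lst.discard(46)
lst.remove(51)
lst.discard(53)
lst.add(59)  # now {2, 59}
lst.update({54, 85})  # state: {2, 54, 59, 85}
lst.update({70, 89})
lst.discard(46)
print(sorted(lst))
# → [2, 54, 59, 70, 85, 89]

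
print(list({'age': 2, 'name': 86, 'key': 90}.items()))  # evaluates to [('age', 2), ('name', 86), ('key', 90)]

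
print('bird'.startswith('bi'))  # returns True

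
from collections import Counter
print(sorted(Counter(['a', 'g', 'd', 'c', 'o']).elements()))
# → ['a', 'c', 'd', 'g', 'o']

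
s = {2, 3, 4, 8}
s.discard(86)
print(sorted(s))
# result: [2, 3, 4, 8]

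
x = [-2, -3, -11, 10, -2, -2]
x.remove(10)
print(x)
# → [-2, -3, -11, -2, -2]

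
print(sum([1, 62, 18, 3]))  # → 84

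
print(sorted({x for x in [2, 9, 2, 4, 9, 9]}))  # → [2, 4, 9]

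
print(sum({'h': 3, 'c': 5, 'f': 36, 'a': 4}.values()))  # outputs 48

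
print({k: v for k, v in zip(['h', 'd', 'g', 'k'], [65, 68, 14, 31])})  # {'h': 65, 'd': 68, 'g': 14, 'k': 31}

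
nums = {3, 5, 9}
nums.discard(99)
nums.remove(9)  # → {3, 5}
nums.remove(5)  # {3}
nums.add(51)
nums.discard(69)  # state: {3, 51}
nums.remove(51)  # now {3}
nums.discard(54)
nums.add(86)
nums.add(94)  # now {3, 86, 94}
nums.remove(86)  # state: {3, 94}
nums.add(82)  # {3, 82, 94}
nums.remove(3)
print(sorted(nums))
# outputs [82, 94]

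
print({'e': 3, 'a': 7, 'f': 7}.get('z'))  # None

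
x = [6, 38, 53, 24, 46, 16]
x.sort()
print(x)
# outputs [6, 16, 24, 38, 46, 53]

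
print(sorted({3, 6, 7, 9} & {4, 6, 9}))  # [6, 9]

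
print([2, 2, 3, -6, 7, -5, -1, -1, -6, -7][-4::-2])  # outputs [-1, 7, 3, 2]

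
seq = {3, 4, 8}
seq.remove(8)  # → {3, 4}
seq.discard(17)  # {3, 4}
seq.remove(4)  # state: {3}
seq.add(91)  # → {3, 91}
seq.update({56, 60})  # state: {3, 56, 60, 91}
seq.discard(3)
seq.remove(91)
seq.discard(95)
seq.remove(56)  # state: {60}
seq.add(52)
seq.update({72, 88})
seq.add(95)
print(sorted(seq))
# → [52, 60, 72, 88, 95]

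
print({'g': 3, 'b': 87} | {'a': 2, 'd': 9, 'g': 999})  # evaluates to {'g': 999, 'b': 87, 'a': 2, 'd': 9}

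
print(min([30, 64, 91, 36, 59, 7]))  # 7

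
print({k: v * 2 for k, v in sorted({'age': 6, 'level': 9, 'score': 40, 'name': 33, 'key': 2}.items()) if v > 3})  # {'age': 12, 'level': 18, 'name': 66, 'score': 80}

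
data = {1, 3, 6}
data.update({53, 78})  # {1, 3, 6, 53, 78}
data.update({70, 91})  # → {1, 3, 6, 53, 70, 78, 91}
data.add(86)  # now {1, 3, 6, 53, 70, 78, 86, 91}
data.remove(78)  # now {1, 3, 6, 53, 70, 86, 91}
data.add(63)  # {1, 3, 6, 53, 63, 70, 86, 91}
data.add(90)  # {1, 3, 6, 53, 63, 70, 86, 90, 91}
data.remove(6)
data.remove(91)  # {1, 3, 53, 63, 70, 86, 90}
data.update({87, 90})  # {1, 3, 53, 63, 70, 86, 87, 90}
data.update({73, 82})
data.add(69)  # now {1, 3, 53, 63, 69, 70, 73, 82, 86, 87, 90}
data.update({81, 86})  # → {1, 3, 53, 63, 69, 70, 73, 81, 82, 86, 87, 90}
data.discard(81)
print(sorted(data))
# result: [1, 3, 53, 63, 69, 70, 73, 82, 86, 87, 90]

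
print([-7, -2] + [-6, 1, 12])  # [-7, -2, -6, 1, 12]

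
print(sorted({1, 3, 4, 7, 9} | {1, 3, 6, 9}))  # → [1, 3, 4, 6, 7, 9]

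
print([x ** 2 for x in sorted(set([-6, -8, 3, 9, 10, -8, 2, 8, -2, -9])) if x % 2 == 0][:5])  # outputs [64, 36, 4, 4, 64]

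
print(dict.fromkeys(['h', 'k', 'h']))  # {'h': None, 'k': None}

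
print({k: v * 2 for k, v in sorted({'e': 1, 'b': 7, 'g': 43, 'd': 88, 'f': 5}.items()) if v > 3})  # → {'b': 14, 'd': 176, 'f': 10, 'g': 86}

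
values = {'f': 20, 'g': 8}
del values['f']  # {'g': 8}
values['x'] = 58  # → {'g': 8, 'x': 58}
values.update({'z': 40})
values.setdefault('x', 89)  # 58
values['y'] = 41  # {'g': 8, 'x': 58, 'z': 40, 'y': 41}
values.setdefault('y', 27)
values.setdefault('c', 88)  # 88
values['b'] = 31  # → {'g': 8, 'x': 58, 'z': 40, 'y': 41, 'c': 88, 'b': 31}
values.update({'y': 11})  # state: {'g': 8, 'x': 58, 'z': 40, 'y': 11, 'c': 88, 'b': 31}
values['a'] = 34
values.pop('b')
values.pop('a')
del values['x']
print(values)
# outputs {'g': 8, 'z': 40, 'y': 11, 'c': 88}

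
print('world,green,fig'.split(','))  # ['world', 'green', 'fig']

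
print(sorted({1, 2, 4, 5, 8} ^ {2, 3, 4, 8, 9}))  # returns [1, 3, 5, 9]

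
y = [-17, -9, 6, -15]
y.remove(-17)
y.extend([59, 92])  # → [-9, 6, -15, 59, 92]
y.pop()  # 92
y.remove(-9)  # [6, -15, 59]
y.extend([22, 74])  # [6, -15, 59, 22, 74]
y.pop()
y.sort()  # [-15, 6, 22, 59]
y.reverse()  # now [59, 22, 6, -15]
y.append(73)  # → [59, 22, 6, -15, 73]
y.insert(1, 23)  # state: [59, 23, 22, 6, -15, 73]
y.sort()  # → [-15, 6, 22, 23, 59, 73]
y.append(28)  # [-15, 6, 22, 23, 59, 73, 28]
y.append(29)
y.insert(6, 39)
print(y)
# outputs [-15, 6, 22, 23, 59, 73, 39, 28, 29]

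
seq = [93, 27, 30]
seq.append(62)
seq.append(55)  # [93, 27, 30, 62, 55]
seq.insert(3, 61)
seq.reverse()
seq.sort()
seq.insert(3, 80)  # [27, 30, 55, 80, 61, 62, 93]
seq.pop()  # 93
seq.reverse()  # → [62, 61, 80, 55, 30, 27]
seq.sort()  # [27, 30, 55, 61, 62, 80]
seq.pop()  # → 80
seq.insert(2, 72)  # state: [27, 30, 72, 55, 61, 62]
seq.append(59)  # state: [27, 30, 72, 55, 61, 62, 59]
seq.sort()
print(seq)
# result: [27, 30, 55, 59, 61, 62, 72]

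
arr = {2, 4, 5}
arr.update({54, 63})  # {2, 4, 5, 54, 63}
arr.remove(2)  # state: {4, 5, 54, 63}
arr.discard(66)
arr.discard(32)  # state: {4, 5, 54, 63}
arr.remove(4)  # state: {5, 54, 63}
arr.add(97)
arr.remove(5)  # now {54, 63, 97}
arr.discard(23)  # {54, 63, 97}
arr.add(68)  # {54, 63, 68, 97}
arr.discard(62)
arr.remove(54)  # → {63, 68, 97}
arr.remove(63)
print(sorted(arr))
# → [68, 97]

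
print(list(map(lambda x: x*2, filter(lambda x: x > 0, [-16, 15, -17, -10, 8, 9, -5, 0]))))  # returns [30, 16, 18]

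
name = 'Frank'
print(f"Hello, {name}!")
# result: Hello, Frank!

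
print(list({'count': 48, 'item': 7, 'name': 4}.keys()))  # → ['count', 'item', 'name']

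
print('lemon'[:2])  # le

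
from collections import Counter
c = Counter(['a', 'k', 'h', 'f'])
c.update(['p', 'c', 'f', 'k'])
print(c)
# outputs Counter({'k': 2, 'f': 2, 'a': 1, 'h': 1, 'p': 1, 'c': 1})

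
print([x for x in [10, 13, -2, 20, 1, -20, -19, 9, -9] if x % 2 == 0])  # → [10, -2, 20, -20]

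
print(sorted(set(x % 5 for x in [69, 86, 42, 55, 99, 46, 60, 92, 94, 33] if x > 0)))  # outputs [0, 1, 2, 3, 4]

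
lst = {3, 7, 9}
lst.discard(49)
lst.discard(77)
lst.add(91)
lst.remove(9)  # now {3, 7, 91}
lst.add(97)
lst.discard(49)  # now {3, 7, 91, 97}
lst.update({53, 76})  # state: {3, 7, 53, 76, 91, 97}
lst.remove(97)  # {3, 7, 53, 76, 91}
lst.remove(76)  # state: {3, 7, 53, 91}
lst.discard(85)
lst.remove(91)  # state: {3, 7, 53}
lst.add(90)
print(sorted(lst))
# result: [3, 7, 53, 90]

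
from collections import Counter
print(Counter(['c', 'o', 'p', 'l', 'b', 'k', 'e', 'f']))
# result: Counter({'c': 1, 'o': 1, 'p': 1, 'l': 1, 'b': 1, 'k': 1, 'e': 1, 'f': 1})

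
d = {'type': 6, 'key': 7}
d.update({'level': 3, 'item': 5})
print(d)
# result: {'type': 6, 'key': 7, 'level': 3, 'item': 5}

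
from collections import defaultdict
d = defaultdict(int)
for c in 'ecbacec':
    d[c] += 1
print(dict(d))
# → {'e': 2, 'c': 3, 'b': 1, 'a': 1}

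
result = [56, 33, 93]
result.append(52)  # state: [56, 33, 93, 52]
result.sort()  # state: [33, 52, 56, 93]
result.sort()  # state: [33, 52, 56, 93]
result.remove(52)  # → [33, 56, 93]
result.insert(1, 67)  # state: [33, 67, 56, 93]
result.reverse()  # [93, 56, 67, 33]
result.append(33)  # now [93, 56, 67, 33, 33]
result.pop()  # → 33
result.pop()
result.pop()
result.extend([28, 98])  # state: [93, 56, 28, 98]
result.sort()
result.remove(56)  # [28, 93, 98]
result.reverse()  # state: [98, 93, 28]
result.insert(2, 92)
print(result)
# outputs [98, 93, 92, 28]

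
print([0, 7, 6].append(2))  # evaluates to None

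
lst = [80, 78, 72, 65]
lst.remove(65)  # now [80, 78, 72]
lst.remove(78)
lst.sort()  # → [72, 80]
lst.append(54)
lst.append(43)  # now [72, 80, 54, 43]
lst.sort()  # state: [43, 54, 72, 80]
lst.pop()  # 80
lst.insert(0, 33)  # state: [33, 43, 54, 72]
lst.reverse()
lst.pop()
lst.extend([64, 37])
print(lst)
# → [72, 54, 43, 64, 37]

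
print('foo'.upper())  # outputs FOO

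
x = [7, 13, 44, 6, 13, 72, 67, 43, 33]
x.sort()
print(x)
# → [6, 7, 13, 13, 33, 43, 44, 67, 72]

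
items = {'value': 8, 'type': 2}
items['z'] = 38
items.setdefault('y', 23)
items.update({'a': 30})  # {'value': 8, 'type': 2, 'z': 38, 'y': 23, 'a': 30}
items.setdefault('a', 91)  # 30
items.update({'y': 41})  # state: {'value': 8, 'type': 2, 'z': 38, 'y': 41, 'a': 30}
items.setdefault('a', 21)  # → 30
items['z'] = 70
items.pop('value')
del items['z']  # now {'type': 2, 'y': 41, 'a': 30}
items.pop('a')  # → 30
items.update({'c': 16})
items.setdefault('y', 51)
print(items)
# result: {'type': 2, 'y': 41, 'c': 16}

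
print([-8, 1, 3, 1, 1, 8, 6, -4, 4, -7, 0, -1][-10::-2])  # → [3, -8]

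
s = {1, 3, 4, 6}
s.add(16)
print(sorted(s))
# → [1, 3, 4, 6, 16]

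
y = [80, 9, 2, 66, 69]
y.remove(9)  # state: [80, 2, 66, 69]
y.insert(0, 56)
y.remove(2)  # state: [56, 80, 66, 69]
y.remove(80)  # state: [56, 66, 69]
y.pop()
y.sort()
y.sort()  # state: [56, 66]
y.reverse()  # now [66, 56]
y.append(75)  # [66, 56, 75]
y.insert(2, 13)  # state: [66, 56, 13, 75]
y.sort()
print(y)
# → [13, 56, 66, 75]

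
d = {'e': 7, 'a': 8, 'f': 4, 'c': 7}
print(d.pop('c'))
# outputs 7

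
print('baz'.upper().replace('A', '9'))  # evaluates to B9Z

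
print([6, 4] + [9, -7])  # [6, 4, 9, -7]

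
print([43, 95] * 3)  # [43, 95, 43, 95, 43, 95]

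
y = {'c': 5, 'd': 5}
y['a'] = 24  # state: {'c': 5, 'd': 5, 'a': 24}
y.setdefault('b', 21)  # 21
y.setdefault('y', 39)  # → 39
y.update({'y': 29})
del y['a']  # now {'c': 5, 'd': 5, 'b': 21, 'y': 29}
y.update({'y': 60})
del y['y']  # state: {'c': 5, 'd': 5, 'b': 21}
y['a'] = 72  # {'c': 5, 'd': 5, 'b': 21, 'a': 72}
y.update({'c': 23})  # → {'c': 23, 'd': 5, 'b': 21, 'a': 72}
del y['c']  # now {'d': 5, 'b': 21, 'a': 72}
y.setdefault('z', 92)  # 92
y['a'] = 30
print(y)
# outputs {'d': 5, 'b': 21, 'a': 30, 'z': 92}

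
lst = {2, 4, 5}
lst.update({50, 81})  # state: {2, 4, 5, 50, 81}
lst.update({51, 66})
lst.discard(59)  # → {2, 4, 5, 50, 51, 66, 81}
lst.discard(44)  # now {2, 4, 5, 50, 51, 66, 81}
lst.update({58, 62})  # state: {2, 4, 5, 50, 51, 58, 62, 66, 81}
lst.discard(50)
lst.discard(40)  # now {2, 4, 5, 51, 58, 62, 66, 81}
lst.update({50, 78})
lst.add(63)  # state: {2, 4, 5, 50, 51, 58, 62, 63, 66, 78, 81}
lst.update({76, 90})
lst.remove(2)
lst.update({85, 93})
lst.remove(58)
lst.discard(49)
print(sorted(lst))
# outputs [4, 5, 50, 51, 62, 63, 66, 76, 78, 81, 85, 90, 93]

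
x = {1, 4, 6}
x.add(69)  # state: {1, 4, 6, 69}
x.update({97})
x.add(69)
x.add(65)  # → {1, 4, 6, 65, 69, 97}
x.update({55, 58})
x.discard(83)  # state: {1, 4, 6, 55, 58, 65, 69, 97}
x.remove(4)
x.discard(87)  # {1, 6, 55, 58, 65, 69, 97}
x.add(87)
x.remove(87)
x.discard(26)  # {1, 6, 55, 58, 65, 69, 97}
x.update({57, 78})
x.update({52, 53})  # {1, 6, 52, 53, 55, 57, 58, 65, 69, 78, 97}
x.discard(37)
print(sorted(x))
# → [1, 6, 52, 53, 55, 57, 58, 65, 69, 78, 97]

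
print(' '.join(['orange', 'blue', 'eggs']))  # orange blue eggs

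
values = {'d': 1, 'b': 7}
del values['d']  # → {'b': 7}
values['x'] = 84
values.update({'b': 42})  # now {'b': 42, 'x': 84}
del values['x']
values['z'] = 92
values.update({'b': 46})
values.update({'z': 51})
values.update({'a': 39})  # {'b': 46, 'z': 51, 'a': 39}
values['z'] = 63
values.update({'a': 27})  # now {'b': 46, 'z': 63, 'a': 27}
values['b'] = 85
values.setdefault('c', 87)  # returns 87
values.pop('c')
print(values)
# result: {'b': 85, 'z': 63, 'a': 27}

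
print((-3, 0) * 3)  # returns (-3, 0, -3, 0, -3, 0)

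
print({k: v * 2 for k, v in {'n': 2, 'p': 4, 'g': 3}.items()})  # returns {'n': 4, 'p': 8, 'g': 6}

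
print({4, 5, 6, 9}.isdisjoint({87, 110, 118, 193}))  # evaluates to True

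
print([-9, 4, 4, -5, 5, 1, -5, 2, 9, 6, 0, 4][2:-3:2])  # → [4, 5, -5, 9]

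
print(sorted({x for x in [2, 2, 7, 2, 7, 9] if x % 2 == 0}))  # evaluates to [2]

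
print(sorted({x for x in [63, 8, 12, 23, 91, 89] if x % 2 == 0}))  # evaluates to [8, 12]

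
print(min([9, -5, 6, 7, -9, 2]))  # -9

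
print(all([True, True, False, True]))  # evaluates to False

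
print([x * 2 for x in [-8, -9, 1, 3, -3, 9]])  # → [-16, -18, 2, 6, -6, 18]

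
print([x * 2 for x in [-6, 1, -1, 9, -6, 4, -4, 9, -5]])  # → [-12, 2, -2, 18, -12, 8, -8, 18, -10]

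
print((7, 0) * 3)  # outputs (7, 0, 7, 0, 7, 0)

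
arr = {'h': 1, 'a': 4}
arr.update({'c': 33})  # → {'h': 1, 'a': 4, 'c': 33}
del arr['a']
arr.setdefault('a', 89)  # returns 89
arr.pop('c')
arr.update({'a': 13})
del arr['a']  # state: {'h': 1}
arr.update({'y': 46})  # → {'h': 1, 'y': 46}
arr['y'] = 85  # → {'h': 1, 'y': 85}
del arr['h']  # {'y': 85}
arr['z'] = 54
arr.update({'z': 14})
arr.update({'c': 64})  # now {'y': 85, 'z': 14, 'c': 64}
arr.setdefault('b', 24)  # 24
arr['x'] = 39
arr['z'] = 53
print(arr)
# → {'y': 85, 'z': 53, 'c': 64, 'b': 24, 'x': 39}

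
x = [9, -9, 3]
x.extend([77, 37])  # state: [9, -9, 3, 77, 37]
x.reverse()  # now [37, 77, 3, -9, 9]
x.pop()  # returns 9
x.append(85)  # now [37, 77, 3, -9, 85]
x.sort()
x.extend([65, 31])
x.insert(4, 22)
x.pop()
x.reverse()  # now [65, 85, 22, 77, 37, 3, -9]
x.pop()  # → -9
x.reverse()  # [3, 37, 77, 22, 85, 65]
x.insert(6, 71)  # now [3, 37, 77, 22, 85, 65, 71]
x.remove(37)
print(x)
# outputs [3, 77, 22, 85, 65, 71]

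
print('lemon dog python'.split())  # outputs ['lemon', 'dog', 'python']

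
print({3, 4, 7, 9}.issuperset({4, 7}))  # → True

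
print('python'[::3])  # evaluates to ph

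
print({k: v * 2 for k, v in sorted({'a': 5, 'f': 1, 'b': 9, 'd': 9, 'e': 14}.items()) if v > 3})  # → {'a': 10, 'b': 18, 'd': 18, 'e': 28}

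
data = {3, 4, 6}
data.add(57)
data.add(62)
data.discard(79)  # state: {3, 4, 6, 57, 62}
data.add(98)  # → {3, 4, 6, 57, 62, 98}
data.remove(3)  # {4, 6, 57, 62, 98}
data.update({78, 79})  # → {4, 6, 57, 62, 78, 79, 98}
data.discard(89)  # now {4, 6, 57, 62, 78, 79, 98}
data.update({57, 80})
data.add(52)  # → {4, 6, 52, 57, 62, 78, 79, 80, 98}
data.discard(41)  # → {4, 6, 52, 57, 62, 78, 79, 80, 98}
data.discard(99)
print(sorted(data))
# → [4, 6, 52, 57, 62, 78, 79, 80, 98]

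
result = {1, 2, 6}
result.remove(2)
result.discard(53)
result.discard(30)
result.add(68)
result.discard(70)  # {1, 6, 68}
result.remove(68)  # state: {1, 6}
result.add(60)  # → {1, 6, 60}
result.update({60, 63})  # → {1, 6, 60, 63}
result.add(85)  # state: {1, 6, 60, 63, 85}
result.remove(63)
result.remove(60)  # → {1, 6, 85}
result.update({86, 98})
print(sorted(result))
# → [1, 6, 85, 86, 98]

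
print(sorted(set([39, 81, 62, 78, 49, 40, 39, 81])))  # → [39, 40, 49, 62, 78, 81]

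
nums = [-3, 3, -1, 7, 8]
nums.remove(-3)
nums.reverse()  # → [8, 7, -1, 3]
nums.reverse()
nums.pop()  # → 8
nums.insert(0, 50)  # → [50, 3, -1, 7]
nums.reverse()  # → [7, -1, 3, 50]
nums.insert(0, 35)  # [35, 7, -1, 3, 50]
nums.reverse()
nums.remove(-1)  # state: [50, 3, 7, 35]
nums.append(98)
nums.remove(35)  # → [50, 3, 7, 98]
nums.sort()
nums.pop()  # 98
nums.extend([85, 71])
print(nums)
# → [3, 7, 50, 85, 71]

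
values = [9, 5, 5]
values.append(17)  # [9, 5, 5, 17]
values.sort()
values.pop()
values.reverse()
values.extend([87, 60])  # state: [9, 5, 5, 87, 60]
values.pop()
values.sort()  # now [5, 5, 9, 87]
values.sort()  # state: [5, 5, 9, 87]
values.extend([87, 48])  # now [5, 5, 9, 87, 87, 48]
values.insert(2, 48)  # [5, 5, 48, 9, 87, 87, 48]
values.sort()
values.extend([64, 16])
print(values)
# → [5, 5, 9, 48, 48, 87, 87, 64, 16]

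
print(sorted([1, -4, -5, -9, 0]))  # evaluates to [-9, -5, -4, 0, 1]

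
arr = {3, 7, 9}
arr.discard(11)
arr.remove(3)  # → {7, 9}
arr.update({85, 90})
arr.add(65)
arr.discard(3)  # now {7, 9, 65, 85, 90}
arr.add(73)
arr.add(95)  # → {7, 9, 65, 73, 85, 90, 95}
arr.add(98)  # {7, 9, 65, 73, 85, 90, 95, 98}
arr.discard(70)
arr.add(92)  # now {7, 9, 65, 73, 85, 90, 92, 95, 98}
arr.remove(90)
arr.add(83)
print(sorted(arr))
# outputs [7, 9, 65, 73, 83, 85, 92, 95, 98]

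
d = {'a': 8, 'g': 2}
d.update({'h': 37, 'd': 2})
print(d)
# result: {'a': 8, 'g': 2, 'h': 37, 'd': 2}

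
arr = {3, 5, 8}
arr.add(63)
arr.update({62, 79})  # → {3, 5, 8, 62, 63, 79}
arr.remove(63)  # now {3, 5, 8, 62, 79}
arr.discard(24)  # {3, 5, 8, 62, 79}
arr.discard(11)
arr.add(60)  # {3, 5, 8, 60, 62, 79}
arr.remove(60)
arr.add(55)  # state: {3, 5, 8, 55, 62, 79}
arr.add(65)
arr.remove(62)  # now {3, 5, 8, 55, 65, 79}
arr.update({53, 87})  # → {3, 5, 8, 53, 55, 65, 79, 87}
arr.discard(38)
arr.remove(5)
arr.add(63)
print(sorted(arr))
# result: [3, 8, 53, 55, 63, 65, 79, 87]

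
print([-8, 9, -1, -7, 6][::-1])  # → [6, -7, -1, 9, -8]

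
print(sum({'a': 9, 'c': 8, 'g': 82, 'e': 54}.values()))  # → 153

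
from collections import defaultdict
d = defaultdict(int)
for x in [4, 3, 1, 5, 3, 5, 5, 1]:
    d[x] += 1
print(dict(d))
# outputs {4: 1, 3: 2, 1: 2, 5: 3}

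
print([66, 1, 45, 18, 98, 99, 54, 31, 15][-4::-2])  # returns [99, 18, 1]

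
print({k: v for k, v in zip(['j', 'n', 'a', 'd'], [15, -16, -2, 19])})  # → {'j': 15, 'n': -16, 'a': -2, 'd': 19}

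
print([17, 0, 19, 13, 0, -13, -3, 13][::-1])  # [13, -3, -13, 0, 13, 19, 0, 17]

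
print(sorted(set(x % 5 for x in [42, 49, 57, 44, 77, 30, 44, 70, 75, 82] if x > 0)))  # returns [0, 2, 4]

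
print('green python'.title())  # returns Green Python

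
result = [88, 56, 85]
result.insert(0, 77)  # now [77, 88, 56, 85]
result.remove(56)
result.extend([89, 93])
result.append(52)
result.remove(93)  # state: [77, 88, 85, 89, 52]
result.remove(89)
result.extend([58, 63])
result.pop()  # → 63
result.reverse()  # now [58, 52, 85, 88, 77]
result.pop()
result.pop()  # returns 88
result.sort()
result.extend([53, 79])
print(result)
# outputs [52, 58, 85, 53, 79]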